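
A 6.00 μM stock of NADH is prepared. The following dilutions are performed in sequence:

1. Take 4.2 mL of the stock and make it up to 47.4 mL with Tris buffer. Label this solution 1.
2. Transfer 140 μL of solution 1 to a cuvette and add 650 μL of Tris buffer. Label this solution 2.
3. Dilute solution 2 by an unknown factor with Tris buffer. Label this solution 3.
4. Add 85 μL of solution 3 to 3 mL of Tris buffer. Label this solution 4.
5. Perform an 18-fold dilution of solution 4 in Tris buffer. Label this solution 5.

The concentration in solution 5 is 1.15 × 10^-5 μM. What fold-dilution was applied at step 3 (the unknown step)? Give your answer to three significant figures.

12.5-fold

Step 1: 4.2 mL brought to 47.4 mL → factor 47.4/4.2 = 11.286
Step 2: 140 μL + 650 μL = 790 μL total → factor 790/140 = 5.6429
Step 3: unknown factor x
Step 4: 85 μL + 3 mL = 3085 μL total → factor 3085/85 = 36.294
Step 5: 18-fold → factor 18
Product of known-step factors = 41604
Overall factor = 6.00 μM / (1.15 × 10^-5 μM) = 5.2174 × 10^5
x = 5.2174 × 10^5 / 41604 = 12.5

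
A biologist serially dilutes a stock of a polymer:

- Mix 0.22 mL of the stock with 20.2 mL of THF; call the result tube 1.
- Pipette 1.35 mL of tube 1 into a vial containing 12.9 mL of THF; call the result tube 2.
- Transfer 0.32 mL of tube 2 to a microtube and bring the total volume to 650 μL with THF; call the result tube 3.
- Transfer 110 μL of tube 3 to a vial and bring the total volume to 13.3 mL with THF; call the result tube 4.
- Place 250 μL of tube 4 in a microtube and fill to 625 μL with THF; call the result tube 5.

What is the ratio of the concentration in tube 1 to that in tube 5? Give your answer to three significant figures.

Step 1: 0.22 mL + 20.2 mL = 20.42 mL total → factor 20.42/0.22 = 92.818
Step 2: 1.35 mL + 12.9 mL = 14.25 mL total → factor 14.25/1.35 = 10.556
Step 3: 0.32 mL brought to 650 μL → factor 0.65/0.32 = 2.0312
Step 4: 110 μL brought to 13.3 mL → factor 13300/110 = 120.91
Step 5: 250 μL brought to 625 μL → factor 625/250 = 2.5
Dilution factor to tube 1 = 92.818; to tube 5 = 6.0156 × 10^5
[tube 1]/[tube 5] = (factor to tube 5)/(factor to tube 1) = 6.0156 × 10^5/92.818 = 6.48 × 10^3

6.48 × 10^3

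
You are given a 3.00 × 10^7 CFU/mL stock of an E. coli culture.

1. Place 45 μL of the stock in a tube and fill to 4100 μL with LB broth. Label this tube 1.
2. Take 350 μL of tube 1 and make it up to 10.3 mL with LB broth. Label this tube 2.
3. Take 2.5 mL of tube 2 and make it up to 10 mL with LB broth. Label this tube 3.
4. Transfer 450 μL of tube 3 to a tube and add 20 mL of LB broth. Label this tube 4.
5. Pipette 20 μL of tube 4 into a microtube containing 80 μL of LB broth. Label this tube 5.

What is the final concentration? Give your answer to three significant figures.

12.3 CFU/mL

Step 1: 45 μL brought to 4100 μL → factor 4100/45 = 91.111
Step 2: 350 μL brought to 10.3 mL → factor 10300/350 = 29.429
Step 3: 2.5 mL brought to 10 mL → factor 10/2.5 = 4
Step 4: 450 μL + 20 mL = 20450 μL total → factor 20450/450 = 45.444
Step 5: 20 μL + 80 μL = 100 μL total → factor 100/20 = 5
Overall dilution factor = 91.111 × 29.429 × 4 × 45.444 × 5 = 2.437 × 10^6
Final = 3.00 × 10^7 CFU/mL / 2.437 × 10^6 = 12.3 CFU/mL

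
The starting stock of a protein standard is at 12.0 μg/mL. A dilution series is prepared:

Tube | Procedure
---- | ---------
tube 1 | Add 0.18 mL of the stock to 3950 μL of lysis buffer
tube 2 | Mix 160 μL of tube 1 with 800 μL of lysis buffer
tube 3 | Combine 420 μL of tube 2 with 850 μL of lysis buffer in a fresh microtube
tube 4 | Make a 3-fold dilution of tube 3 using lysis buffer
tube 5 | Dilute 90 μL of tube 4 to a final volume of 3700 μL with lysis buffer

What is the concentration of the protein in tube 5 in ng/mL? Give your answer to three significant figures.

Step 1: 0.18 mL + 3950 μL = 4.13 mL total → factor 4.13/0.18 = 22.944
Step 2: 160 μL + 800 μL = 960 μL total → factor 960/160 = 6
Step 3: 420 μL + 850 μL = 1270 μL total → factor 1270/420 = 3.0238
Step 4: 3-fold → factor 3
Step 5: 90 μL brought to 3700 μL → factor 3700/90 = 41.111
Overall dilution factor = 22.944 × 6 × 3.0238 × 3 × 41.111 = 51341
Final = 12.0 μg/mL / 51341 = 0.0002337 μg/mL = 0.234 ng/mL

0.234 ng/mL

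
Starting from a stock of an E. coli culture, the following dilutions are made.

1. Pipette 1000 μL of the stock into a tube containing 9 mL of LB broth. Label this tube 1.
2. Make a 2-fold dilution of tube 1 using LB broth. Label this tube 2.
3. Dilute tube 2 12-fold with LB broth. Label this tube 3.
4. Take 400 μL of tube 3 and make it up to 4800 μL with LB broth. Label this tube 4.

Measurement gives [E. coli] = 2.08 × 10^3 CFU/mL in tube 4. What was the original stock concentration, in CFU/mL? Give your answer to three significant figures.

Step 1: 1000 μL + 9 mL = 10000 μL total → factor 10000/1000 = 10
Step 2: 2-fold → factor 2
Step 3: 12-fold → factor 12
Step 4: 400 μL brought to 4800 μL → factor 4800/400 = 12
Overall dilution factor = 10 × 2 × 12 × 12 = 2880
Stock = 2.08 × 10^3 CFU/mL × 2880 = 5.99 × 10^6 CFU/mL

5.99 × 10^6 CFU/mL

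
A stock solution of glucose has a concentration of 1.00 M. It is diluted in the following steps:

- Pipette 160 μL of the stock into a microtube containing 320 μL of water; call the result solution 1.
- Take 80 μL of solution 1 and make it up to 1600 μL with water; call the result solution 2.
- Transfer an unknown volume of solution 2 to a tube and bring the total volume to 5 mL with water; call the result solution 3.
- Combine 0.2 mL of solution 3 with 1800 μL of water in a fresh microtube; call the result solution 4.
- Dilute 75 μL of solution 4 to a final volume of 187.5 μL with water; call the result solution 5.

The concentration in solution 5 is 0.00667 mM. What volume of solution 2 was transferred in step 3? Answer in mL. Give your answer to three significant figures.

0.0500 mL

Step 1: 160 μL + 320 μL = 480 μL total → factor 480/160 = 3
Step 2: 80 μL brought to 1600 μL → factor 1600/80 = 20
Step 3: v brought to 5 mL → factor = 5 mL/v
Step 4: 0.2 mL + 1800 μL = 2 mL total → factor 2/0.2 = 10
Step 5: 75 μL brought to 187.5 μL → factor 187.5/75 = 2.5
Product of known-step factors = 1500
Overall factor = 1.00 M / (0.00667 mM) = 1.4993 × 10^5
Step-3 factor = 1.4993 × 10^5 / 1500 = 99.95
v = 5 mL / 99.95 = 0.0500 mL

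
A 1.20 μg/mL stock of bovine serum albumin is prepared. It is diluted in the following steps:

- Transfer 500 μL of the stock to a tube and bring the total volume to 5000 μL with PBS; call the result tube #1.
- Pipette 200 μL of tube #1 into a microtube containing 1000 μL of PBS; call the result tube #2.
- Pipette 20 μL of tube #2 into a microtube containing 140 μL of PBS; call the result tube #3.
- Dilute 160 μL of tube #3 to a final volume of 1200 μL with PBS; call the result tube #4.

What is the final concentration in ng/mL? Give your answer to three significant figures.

Step 1: 500 μL brought to 5000 μL → factor 5000/500 = 10
Step 2: 200 μL + 1000 μL = 1200 μL total → factor 1200/200 = 6
Step 3: 20 μL + 140 μL = 160 μL total → factor 160/20 = 8
Step 4: 160 μL brought to 1200 μL → factor 1200/160 = 7.5
Overall dilution factor = 10 × 6 × 8 × 7.5 = 3600
Final = 1.20 μg/mL / 3600 = 0.0003333 μg/mL = 0.333 ng/mL

0.333 ng/mL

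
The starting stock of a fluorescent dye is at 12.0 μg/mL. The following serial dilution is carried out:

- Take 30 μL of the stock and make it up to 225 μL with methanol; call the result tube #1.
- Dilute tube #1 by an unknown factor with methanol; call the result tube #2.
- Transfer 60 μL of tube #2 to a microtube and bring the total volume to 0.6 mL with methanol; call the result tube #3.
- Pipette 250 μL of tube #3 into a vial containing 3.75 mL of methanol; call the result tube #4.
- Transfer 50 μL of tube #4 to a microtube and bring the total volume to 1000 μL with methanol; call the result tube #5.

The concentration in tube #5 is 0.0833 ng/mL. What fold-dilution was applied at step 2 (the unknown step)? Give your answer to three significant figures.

Step 1: 30 μL brought to 225 μL → factor 225/30 = 7.5
Step 2: unknown factor x
Step 3: 60 μL brought to 0.6 mL → factor 600/60 = 10
Step 4: 250 μL + 3.75 mL = 4000 μL total → factor 4000/250 = 16
Step 5: 50 μL brought to 1000 μL → factor 1000/50 = 20
Product of known-step factors = 24000
Overall factor = 12.0 μg/mL / (0.0833 ng/mL) = 1.4406 × 10^5
x = 1.4406 × 10^5 / 24000 = 6.00

6.00-fold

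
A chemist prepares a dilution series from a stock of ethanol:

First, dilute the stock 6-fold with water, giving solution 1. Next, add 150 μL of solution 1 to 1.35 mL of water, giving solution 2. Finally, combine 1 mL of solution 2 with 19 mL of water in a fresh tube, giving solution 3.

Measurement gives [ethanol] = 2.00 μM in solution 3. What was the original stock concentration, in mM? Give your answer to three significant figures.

Step 1: 6-fold → factor 6
Step 2: 150 μL + 1.35 mL = 1500 μL total → factor 1500/150 = 10
Step 3: 1 mL + 19 mL = 20 mL total → factor 20/1 = 20
Overall dilution factor = 6 × 10 × 20 = 1200
Stock = 2.00 μM × 1200 = 2400 μM = 2.40 mM

2.40 mM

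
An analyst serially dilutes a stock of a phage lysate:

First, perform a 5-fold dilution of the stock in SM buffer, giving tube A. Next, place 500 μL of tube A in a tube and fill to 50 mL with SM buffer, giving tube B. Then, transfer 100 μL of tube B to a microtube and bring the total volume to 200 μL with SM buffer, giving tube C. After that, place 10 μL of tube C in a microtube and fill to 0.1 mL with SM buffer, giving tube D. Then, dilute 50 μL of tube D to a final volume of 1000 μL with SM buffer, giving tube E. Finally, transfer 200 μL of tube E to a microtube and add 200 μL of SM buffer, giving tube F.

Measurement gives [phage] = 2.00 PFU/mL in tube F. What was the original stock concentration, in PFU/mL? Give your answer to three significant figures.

8.00 × 10^5 PFU/mL

Step 1: 5-fold → factor 5
Step 2: 500 μL brought to 50 mL → factor 50000/500 = 100
Step 3: 100 μL brought to 200 μL → factor 200/100 = 2
Step 4: 10 μL brought to 0.1 mL → factor 100/10 = 10
Step 5: 50 μL brought to 1000 μL → factor 1000/50 = 20
Step 6: 200 μL + 200 μL = 400 μL total → factor 400/200 = 2
Overall dilution factor = 5 × 100 × 2 × 10 × 20 × 2 = 4 × 10^5
Stock = 2.00 PFU/mL × 4 × 10^5 = 8.00 × 10^5 PFU/mL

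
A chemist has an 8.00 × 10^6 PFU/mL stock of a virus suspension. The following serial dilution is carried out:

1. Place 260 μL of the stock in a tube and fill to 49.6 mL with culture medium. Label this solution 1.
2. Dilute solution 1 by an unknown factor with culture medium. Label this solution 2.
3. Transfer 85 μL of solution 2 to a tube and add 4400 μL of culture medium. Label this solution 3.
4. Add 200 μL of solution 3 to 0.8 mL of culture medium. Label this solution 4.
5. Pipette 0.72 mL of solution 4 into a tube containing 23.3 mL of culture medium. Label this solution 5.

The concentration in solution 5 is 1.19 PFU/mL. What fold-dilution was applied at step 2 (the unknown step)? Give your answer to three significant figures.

4.00-fold

Step 1: 260 μL brought to 49.6 mL → factor 49600/260 = 190.77
Step 2: unknown factor x
Step 3: 85 μL + 4400 μL = 4485 μL total → factor 4485/85 = 52.765
Step 4: 200 μL + 0.8 mL = 1000 μL total → factor 1000/200 = 5
Step 5: 0.72 mL + 23.3 mL = 24.02 mL total → factor 24.02/0.72 = 33.361
Product of known-step factors = 1.679 × 10^6
Overall factor = 8.00 × 10^6 PFU/mL / (1.19 PFU/mL) = 6.7227 × 10^6
x = 6.7227 × 10^6 / 1.679 × 10^6 = 4.00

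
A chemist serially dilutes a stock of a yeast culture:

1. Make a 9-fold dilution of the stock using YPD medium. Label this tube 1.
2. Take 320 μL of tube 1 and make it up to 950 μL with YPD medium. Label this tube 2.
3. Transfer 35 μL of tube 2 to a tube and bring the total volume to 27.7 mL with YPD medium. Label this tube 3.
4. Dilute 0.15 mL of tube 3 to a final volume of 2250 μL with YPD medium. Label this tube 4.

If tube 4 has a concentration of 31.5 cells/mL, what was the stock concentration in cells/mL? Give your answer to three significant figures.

Step 1: 9-fold → factor 9
Step 2: 320 μL brought to 950 μL → factor 950/320 = 2.9688
Step 3: 35 μL brought to 27.7 mL → factor 27700/35 = 791.43
Step 4: 0.15 mL brought to 2250 μL → factor 2.25/0.15 = 15
Overall dilution factor = 9 × 2.9688 × 791.43 × 15 = 3.1719 × 10^5
Stock = 31.5 cells/mL × 3.1719 × 10^5 = 9.99 × 10^6 cells/mL

9.99 × 10^6 cells/mL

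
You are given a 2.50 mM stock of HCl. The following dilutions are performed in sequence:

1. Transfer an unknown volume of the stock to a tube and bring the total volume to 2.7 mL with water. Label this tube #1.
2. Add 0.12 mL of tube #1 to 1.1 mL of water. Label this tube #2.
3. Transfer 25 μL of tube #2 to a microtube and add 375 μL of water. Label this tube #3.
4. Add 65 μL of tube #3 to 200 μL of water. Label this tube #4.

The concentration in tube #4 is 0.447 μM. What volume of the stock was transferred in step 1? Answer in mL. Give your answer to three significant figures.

Step 1: v brought to 2.7 mL → factor = 2.7 mL/v
Step 2: 0.12 mL + 1.1 mL = 1.22 mL total → factor 1.22/0.12 = 10.167
Step 3: 25 μL + 375 μL = 400 μL total → factor 400/25 = 16
Step 4: 65 μL + 200 μL = 265 μL total → factor 265/65 = 4.0769
Product of known-step factors = 663.18
Overall factor = 2.50 mM / (0.447 μM) = 5592.8
Step-1 factor = 5592.8 / 663.18 = 8.4334
v = 2.7 mL / 8.4334 = 0.320 mL

0.320 mL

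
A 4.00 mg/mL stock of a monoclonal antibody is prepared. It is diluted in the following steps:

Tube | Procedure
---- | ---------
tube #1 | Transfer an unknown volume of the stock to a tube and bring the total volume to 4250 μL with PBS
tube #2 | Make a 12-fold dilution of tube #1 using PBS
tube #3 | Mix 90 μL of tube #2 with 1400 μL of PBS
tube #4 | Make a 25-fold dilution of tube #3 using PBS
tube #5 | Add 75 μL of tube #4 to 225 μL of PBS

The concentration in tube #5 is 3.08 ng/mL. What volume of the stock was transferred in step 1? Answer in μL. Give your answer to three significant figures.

Step 1: v brought to 4250 μL → factor = 4250 μL/v
Step 2: 12-fold → factor 12
Step 3: 90 μL + 1400 μL = 1490 μL total → factor 1490/90 = 16.556
Step 4: 25-fold → factor 25
Step 5: 75 μL + 225 μL = 300 μL total → factor 300/75 = 4
Product of known-step factors = 19867
Overall factor = 4.00 mg/mL / (3.08 ng/mL) = 1.2987 × 10^6
Step-1 factor = 1.2987 × 10^6 / 19867 = 65.371
v = 4250 μL / 65.371 = 65.0 μL

65.0 μL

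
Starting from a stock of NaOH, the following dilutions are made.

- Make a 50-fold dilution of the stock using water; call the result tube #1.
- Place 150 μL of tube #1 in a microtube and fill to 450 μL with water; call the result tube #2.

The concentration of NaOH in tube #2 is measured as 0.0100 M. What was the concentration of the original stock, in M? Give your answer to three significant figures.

1.50 M

Step 1: 50-fold → factor 50
Step 2: 150 μL brought to 450 μL → factor 450/150 = 3
Overall dilution factor = 50 × 3 = 150
Stock = 0.0100 M × 150 = 1.50 M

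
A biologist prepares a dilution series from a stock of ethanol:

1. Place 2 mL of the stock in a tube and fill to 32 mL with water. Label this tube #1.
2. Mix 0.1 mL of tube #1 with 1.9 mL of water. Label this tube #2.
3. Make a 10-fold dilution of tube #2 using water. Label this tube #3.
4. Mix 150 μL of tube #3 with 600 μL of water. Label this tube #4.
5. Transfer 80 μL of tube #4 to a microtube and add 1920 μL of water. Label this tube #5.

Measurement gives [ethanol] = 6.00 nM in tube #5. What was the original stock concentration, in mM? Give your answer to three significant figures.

2.40 mM

Step 1: 2 mL brought to 32 mL → factor 32/2 = 16
Step 2: 0.1 mL + 1.9 mL = 2 mL total → factor 2/0.1 = 20
Step 3: 10-fold → factor 10
Step 4: 150 μL + 600 μL = 750 μL total → factor 750/150 = 5
Step 5: 80 μL + 1920 μL = 2000 μL total → factor 2000/80 = 25
Overall dilution factor = 16 × 20 × 10 × 5 × 25 = 4 × 10^5
Stock = 6.00 nM × 4 × 10^5 = 2.400 × 10^6 nM = 2.40 mM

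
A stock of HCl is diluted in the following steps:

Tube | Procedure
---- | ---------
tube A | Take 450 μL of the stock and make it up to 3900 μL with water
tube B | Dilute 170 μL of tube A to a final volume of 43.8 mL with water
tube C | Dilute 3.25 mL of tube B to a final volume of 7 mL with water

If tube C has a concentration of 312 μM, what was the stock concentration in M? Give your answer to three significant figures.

1.50 M

Step 1: 450 μL brought to 3900 μL → factor 3900/450 = 8.6667
Step 2: 170 μL brought to 43.8 mL → factor 43800/170 = 257.65
Step 3: 3.25 mL brought to 7 mL → factor 7/3.25 = 2.1538
Overall dilution factor = 8.6667 × 257.65 × 2.1538 = 4809.4
Stock = 312 μM × 4809.4 = 1.501 × 10^6 μM = 1.50 M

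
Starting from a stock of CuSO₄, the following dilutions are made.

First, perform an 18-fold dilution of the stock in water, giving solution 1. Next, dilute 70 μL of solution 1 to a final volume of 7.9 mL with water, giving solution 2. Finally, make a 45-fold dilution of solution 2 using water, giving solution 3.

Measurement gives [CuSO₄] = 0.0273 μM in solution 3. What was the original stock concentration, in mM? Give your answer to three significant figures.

Step 1: 18-fold → factor 18
Step 2: 70 μL brought to 7.9 mL → factor 7900/70 = 112.86
Step 3: 45-fold → factor 45
Overall dilution factor = 18 × 112.86 × 45 = 91414
Stock = 0.0273 μM × 91414 = 2496 μM = 2.50 mM

2.50 mM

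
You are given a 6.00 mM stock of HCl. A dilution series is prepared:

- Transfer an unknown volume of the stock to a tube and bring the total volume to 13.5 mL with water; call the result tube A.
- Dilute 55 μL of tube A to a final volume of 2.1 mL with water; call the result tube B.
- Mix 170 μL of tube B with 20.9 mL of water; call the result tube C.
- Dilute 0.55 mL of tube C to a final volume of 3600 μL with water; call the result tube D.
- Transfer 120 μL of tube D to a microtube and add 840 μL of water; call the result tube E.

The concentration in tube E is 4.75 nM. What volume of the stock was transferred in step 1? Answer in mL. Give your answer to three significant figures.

2.65 mL

Step 1: v brought to 13.5 mL → factor = 13.5 mL/v
Step 2: 55 μL brought to 2.1 mL → factor 2100/55 = 38.182
Step 3: 170 μL + 20.9 mL = 21070 μL total → factor 21070/170 = 123.94
Step 4: 0.55 mL brought to 3600 μL → factor 3.6/0.55 = 6.5455
Step 5: 120 μL + 840 μL = 960 μL total → factor 960/120 = 8
Product of known-step factors = 2.478 × 10^5
Overall factor = 6.00 mM / (4.75 nM) = 1.2632 × 10^6
Step-1 factor = 1.2632 × 10^6 / 2.478 × 10^5 = 5.0975
v = 13.5 mL / 5.0975 = 2.65 mL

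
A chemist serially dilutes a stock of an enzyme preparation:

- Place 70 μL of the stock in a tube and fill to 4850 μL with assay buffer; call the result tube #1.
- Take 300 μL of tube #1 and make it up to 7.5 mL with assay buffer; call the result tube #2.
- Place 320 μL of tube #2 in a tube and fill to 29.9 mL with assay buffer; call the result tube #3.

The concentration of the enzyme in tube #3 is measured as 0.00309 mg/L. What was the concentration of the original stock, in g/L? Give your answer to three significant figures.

Step 1: 70 μL brought to 4850 μL → factor 4850/70 = 69.286
Step 2: 300 μL brought to 7.5 mL → factor 7500/300 = 25
Step 3: 320 μL brought to 29.9 mL → factor 29900/320 = 93.438
Overall dilution factor = 69.286 × 25 × 93.438 = 1.6185 × 10^5
Stock = 0.00309 mg/L × 1.6185 × 10^5 = 500.1 mg/L = 0.500 g/L

0.500 g/L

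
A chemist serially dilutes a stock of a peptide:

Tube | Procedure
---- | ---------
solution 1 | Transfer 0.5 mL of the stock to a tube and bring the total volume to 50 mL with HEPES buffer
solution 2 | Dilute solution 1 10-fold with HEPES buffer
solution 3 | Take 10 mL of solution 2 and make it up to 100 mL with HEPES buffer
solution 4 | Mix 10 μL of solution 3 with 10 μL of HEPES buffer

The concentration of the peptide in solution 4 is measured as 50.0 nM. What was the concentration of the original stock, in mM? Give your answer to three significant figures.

Step 1: 0.5 mL brought to 50 mL → factor 50/0.5 = 100
Step 2: 10-fold → factor 10
Step 3: 10 mL brought to 100 mL → factor 100/10 = 10
Step 4: 10 μL + 10 μL = 20 μL total → factor 20/10 = 2
Overall dilution factor = 100 × 10 × 10 × 2 = 20000
Stock = 50.0 nM × 20000 = 1.000 × 10^6 nM = 1.00 mM

1.00 mM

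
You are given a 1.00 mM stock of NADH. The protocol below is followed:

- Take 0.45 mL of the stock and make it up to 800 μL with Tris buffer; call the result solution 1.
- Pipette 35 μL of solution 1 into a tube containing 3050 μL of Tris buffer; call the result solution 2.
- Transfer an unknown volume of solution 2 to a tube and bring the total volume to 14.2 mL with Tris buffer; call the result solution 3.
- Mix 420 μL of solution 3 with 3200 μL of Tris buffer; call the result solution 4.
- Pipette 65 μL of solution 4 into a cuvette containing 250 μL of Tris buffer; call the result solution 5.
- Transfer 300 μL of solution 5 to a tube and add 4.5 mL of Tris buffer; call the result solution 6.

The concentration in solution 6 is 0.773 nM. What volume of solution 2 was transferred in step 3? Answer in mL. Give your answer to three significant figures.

Step 1: 0.45 mL brought to 800 μL → factor 0.8/0.45 = 1.7778
Step 2: 35 μL + 3050 μL = 3085 μL total → factor 3085/35 = 88.143
Step 3: v brought to 14.2 mL → factor = 14.2 mL/v
Step 4: 420 μL + 3200 μL = 3620 μL total → factor 3620/420 = 8.619
Step 5: 65 μL + 250 μL = 315 μL total → factor 315/65 = 4.8462
Step 6: 300 μL + 4.5 mL = 4800 μL total → factor 4800/300 = 16
Product of known-step factors = 1.0472 × 10^5
Overall factor = 1.00 mM / (0.773 nM) = 1.2937 × 10^6
Step-3 factor = 1.2937 × 10^6 / 1.0472 × 10^5 = 12.353
v = 14.2 mL / 12.353 = 1.15 mL

1.15 mL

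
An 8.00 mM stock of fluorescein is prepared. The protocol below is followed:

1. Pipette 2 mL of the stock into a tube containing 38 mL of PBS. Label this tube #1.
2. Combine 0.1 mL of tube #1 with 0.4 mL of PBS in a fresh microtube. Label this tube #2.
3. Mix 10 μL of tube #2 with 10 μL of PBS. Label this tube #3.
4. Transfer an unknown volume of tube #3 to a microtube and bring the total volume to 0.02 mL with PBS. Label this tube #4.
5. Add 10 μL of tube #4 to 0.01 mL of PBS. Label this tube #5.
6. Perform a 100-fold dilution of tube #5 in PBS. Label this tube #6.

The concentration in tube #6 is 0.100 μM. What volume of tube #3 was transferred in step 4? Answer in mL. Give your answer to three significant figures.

Step 1: 2 mL + 38 mL = 40 mL total → factor 40/2 = 20
Step 2: 0.1 mL + 0.4 mL = 0.5 mL total → factor 0.5/0.1 = 5
Step 3: 10 μL + 10 μL = 20 μL total → factor 20/10 = 2
Step 4: v brought to 0.02 mL → factor = 0.02 mL/v
Step 5: 10 μL + 0.01 mL = 20 μL total → factor 20/10 = 2
Step 6: 100-fold → factor 100
Product of known-step factors = 40000
Overall factor = 8.00 mM / (0.100 μM) = 80000
Step-4 factor = 80000 / 40000 = 2
v = 0.02 mL / 2 = 0.0100 mL

0.0100 mL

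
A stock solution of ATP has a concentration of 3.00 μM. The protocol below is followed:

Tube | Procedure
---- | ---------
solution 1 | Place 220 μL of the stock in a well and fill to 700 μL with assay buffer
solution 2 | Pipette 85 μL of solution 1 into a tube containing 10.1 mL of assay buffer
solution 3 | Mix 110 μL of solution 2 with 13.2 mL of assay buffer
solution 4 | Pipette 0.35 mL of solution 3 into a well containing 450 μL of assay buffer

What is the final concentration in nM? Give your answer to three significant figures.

0.0285 nM

Step 1: 220 μL brought to 700 μL → factor 700/220 = 3.1818
Step 2: 85 μL + 10.1 mL = 10185 μL total → factor 10185/85 = 119.82
Step 3: 110 μL + 13.2 mL = 13310 μL total → factor 13310/110 = 121
Step 4: 0.35 mL + 450 μL = 0.8 mL total → factor 0.8/0.35 = 2.2857
Overall dilution factor = 3.1818 × 119.82 × 121 × 2.2857 = 1.0544 × 10^5
Final = 3.00 μM / 1.0544 × 10^5 = 2.845 × 10^-5 μM = 0.0285 nM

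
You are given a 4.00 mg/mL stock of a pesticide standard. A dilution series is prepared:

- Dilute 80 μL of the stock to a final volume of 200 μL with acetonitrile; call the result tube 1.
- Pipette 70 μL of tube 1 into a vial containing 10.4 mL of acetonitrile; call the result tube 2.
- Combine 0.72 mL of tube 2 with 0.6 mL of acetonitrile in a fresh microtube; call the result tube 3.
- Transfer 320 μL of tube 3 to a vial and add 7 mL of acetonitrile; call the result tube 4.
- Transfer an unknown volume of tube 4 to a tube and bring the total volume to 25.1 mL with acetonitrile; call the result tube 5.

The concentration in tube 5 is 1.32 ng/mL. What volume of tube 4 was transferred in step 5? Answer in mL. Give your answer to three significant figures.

0.130 mL

Step 1: 80 μL brought to 200 μL → factor 200/80 = 2.5
Step 2: 70 μL + 10.4 mL = 10470 μL total → factor 10470/70 = 149.57
Step 3: 0.72 mL + 0.6 mL = 1.32 mL total → factor 1.32/0.72 = 1.8333
Step 4: 320 μL + 7 mL = 7320 μL total → factor 7320/320 = 22.875
Step 5: v brought to 25.1 mL → factor = 25.1 mL/v
Product of known-step factors = 15682
Overall factor = 4.00 mg/mL / (1.32 ng/mL) = 3.0303 × 10^6
Step-5 factor = 3.0303 × 10^6 / 15682 = 193.24
v = 25.1 mL / 193.24 = 0.130 mL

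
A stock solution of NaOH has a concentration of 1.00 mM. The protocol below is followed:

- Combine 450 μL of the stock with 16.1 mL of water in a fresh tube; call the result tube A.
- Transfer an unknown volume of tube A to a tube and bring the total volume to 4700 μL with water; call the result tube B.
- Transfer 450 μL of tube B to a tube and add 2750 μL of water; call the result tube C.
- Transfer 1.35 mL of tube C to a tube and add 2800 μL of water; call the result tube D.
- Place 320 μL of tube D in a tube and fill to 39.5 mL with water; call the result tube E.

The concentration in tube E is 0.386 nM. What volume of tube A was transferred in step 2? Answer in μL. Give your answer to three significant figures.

Step 1: 450 μL + 16.1 mL = 16550 μL total → factor 16550/450 = 36.778
Step 2: v brought to 4700 μL → factor = 4700 μL/v
Step 3: 450 μL + 2750 μL = 3200 μL total → factor 3200/450 = 7.1111
Step 4: 1.35 mL + 2800 μL = 4.15 mL total → factor 4.15/1.35 = 3.0741
Step 5: 320 μL brought to 39.5 mL → factor 39500/320 = 123.44
Product of known-step factors = 99239
Overall factor = 1.00 mM / (0.386 nM) = 2.5907 × 10^6
Step-2 factor = 2.5907 × 10^6 / 99239 = 26.105
v = 4700 μL / 26.105 = 180 μL

180 μL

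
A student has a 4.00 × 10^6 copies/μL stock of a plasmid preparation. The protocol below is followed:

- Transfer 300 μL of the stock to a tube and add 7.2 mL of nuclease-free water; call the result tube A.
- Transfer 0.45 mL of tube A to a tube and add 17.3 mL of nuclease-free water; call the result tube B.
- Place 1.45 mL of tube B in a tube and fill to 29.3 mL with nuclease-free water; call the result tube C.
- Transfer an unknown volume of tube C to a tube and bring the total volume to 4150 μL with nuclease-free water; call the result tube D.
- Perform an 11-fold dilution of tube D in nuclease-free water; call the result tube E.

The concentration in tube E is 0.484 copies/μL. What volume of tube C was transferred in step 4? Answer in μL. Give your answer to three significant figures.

110 μL

Step 1: 300 μL + 7.2 mL = 7500 μL total → factor 7500/300 = 25
Step 2: 0.45 mL + 17.3 mL = 17.75 mL total → factor 17.75/0.45 = 39.444
Step 3: 1.45 mL brought to 29.3 mL → factor 29.3/1.45 = 20.207
Step 4: v brought to 4150 μL → factor = 4150 μL/v
Step 5: 11-fold → factor 11
Product of known-step factors = 2.1919 × 10^5
Overall factor = 4.00 × 10^6 copies/μL / (0.484 copies/μL) = 8.2645 × 10^6
Step-4 factor = 8.2645 × 10^6 / 2.1919 × 10^5 = 37.705
v = 4150 μL / 37.705 = 110 μL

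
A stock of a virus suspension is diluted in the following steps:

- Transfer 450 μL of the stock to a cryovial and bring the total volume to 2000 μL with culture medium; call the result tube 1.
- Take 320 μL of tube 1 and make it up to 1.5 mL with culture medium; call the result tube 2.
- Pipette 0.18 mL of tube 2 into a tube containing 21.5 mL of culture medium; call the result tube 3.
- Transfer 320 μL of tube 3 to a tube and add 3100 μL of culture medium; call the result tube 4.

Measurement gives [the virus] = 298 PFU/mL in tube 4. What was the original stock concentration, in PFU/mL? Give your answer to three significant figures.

Step 1: 450 μL brought to 2000 μL → factor 2000/450 = 4.4444
Step 2: 320 μL brought to 1.5 mL → factor 1500/320 = 4.6875
Step 3: 0.18 mL + 21.5 mL = 21.68 mL total → factor 21.68/0.18 = 120.44
Step 4: 320 μL + 3100 μL = 3420 μL total → factor 3420/320 = 10.688
Overall dilution factor = 4.4444 × 4.6875 × 120.44 × 10.688 = 26818
Stock = 298 PFU/mL × 26818 = 7.99 × 10^6 PFU/mL

7.99 × 10^6 PFU/mL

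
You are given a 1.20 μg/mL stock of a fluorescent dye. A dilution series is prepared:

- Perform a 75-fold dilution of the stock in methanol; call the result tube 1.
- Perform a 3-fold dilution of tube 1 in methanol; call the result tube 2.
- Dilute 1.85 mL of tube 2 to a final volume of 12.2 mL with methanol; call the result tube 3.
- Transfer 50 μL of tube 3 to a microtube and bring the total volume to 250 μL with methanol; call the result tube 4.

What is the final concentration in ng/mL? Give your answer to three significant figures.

Step 1: 75-fold → factor 75
Step 2: 3-fold → factor 3
Step 3: 1.85 mL brought to 12.2 mL → factor 12.2/1.85 = 6.5946
Step 4: 50 μL brought to 250 μL → factor 250/50 = 5
Overall dilution factor = 75 × 3 × 6.5946 × 5 = 7418.9
Final = 1.20 μg/mL / 7418.9 = 0.0001617 μg/mL = 0.162 ng/mL

0.162 ng/mL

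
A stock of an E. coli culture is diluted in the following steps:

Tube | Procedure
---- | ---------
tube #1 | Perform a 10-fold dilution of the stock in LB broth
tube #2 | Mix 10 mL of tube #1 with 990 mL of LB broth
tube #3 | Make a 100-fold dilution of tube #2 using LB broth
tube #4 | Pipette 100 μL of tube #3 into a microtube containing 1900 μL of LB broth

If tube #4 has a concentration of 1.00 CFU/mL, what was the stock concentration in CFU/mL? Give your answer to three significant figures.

2.00 × 10^6 CFU/mL

Step 1: 10-fold → factor 10
Step 2: 10 mL + 990 mL = 1000 mL total → factor 1000/10 = 100
Step 3: 100-fold → factor 100
Step 4: 100 μL + 1900 μL = 2000 μL total → factor 2000/100 = 20
Overall dilution factor = 10 × 100 × 100 × 20 = 2 × 10^6
Stock = 1.00 CFU/mL × 2 × 10^6 = 2.00 × 10^6 CFU/mL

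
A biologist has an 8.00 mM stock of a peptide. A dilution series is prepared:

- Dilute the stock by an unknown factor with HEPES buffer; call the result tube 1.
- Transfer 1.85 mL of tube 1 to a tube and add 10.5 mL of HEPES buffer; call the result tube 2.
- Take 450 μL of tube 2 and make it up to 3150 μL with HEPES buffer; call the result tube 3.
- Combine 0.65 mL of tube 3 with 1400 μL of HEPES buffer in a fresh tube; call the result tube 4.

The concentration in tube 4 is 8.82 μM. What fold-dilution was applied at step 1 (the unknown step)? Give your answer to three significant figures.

6.15-fold

Step 1: unknown factor x
Step 2: 1.85 mL + 10.5 mL = 12.35 mL total → factor 12.35/1.85 = 6.6757
Step 3: 450 μL brought to 3150 μL → factor 3150/450 = 7
Step 4: 0.65 mL + 1400 μL = 2.05 mL total → factor 2.05/0.65 = 3.1538
Product of known-step factors = 147.38
Overall factor = 8.00 mM / (8.82 μM) = 907.03
x = 907.03 / 147.38 = 6.15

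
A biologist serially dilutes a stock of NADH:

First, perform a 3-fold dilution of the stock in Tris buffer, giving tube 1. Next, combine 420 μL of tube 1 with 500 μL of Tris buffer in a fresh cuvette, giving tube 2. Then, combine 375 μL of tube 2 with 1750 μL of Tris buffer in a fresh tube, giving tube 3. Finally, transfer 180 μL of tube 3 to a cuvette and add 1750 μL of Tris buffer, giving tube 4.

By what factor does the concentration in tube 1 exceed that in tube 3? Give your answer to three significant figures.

Step 1: 3-fold → factor 3
Step 2: 420 μL + 500 μL = 920 μL total → factor 920/420 = 2.1905
Step 3: 375 μL + 1750 μL = 2125 μL total → factor 2125/375 = 5.6667
Dilution factor to tube 1 = 3; to tube 3 = 37.238
[tube 1]/[tube 3] = (factor to tube 3)/(factor to tube 1) = 37.238/3 = 12.4

12.4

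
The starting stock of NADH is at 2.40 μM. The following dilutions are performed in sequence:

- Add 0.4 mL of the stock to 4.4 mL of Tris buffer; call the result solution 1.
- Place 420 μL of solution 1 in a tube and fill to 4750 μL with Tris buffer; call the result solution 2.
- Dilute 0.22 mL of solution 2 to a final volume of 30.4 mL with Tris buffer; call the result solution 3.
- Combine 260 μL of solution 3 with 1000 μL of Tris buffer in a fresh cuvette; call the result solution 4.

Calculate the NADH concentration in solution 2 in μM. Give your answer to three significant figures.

0.0177 μM

Step 1: 0.4 mL + 4.4 mL = 4.8 mL total → factor 4.8/0.4 = 12
Step 2: 420 μL brought to 4750 μL → factor 4750/420 = 11.31
Dilution factor through solution 2 = 12 × 11.31 = 135.71
[solution 2] = 2.40 μM / 135.71 = 0.0177 μM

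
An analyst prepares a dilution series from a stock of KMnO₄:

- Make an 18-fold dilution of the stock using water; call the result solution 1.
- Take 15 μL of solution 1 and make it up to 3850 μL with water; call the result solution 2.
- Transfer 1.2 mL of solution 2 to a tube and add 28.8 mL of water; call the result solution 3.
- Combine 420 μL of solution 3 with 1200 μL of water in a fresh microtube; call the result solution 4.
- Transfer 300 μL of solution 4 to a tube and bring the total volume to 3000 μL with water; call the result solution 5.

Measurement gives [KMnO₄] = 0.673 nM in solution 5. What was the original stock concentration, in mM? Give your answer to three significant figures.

Step 1: 18-fold → factor 18
Step 2: 15 μL brought to 3850 μL → factor 3850/15 = 256.67
Step 3: 1.2 mL + 28.8 mL = 30 mL total → factor 30/1.2 = 25
Step 4: 420 μL + 1200 μL = 1620 μL total → factor 1620/420 = 3.8571
Step 5: 300 μL brought to 3000 μL → factor 3000/300 = 10
Overall dilution factor = 18 × 256.67 × 25 × 3.8571 × 10 = 4.455 × 10^6
Stock = 0.673 nM × 4.455 × 10^6 = 2.998 × 10^6 nM = 3.00 mM

3.00 mM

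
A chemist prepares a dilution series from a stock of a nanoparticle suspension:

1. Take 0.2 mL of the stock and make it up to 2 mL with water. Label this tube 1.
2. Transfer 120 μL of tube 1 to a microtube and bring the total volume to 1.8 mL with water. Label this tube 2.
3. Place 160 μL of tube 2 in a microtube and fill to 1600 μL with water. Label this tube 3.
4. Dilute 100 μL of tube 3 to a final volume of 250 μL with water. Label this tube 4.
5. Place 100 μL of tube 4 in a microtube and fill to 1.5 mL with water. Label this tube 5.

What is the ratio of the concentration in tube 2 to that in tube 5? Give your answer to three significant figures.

375

Step 1: 0.2 mL brought to 2 mL → factor 2/0.2 = 10
Step 2: 120 μL brought to 1.8 mL → factor 1800/120 = 15
Step 3: 160 μL brought to 1600 μL → factor 1600/160 = 10
Step 4: 100 μL brought to 250 μL → factor 250/100 = 2.5
Step 5: 100 μL brought to 1.5 mL → factor 1500/100 = 15
Dilution factor to tube 2 = 150; to tube 5 = 56250
[tube 2]/[tube 5] = (factor to tube 5)/(factor to tube 2) = 56250/150 = 375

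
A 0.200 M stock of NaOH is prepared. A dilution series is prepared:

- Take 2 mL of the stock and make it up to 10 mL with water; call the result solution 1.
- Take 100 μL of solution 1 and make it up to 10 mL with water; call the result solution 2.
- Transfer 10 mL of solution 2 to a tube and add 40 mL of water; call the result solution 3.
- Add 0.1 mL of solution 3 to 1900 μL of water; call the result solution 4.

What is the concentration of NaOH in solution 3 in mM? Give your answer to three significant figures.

Step 1: 2 mL brought to 10 mL → factor 10/2 = 5
Step 2: 100 μL brought to 10 mL → factor 10000/100 = 100
Step 3: 10 mL + 40 mL = 50 mL total → factor 50/10 = 5
Dilution factor through solution 3 = 5 × 100 × 5 = 2500
[solution 3] = 0.200 M / 2500 = 8.000 × 10^-5 M = 0.0800 mM

0.0800 mM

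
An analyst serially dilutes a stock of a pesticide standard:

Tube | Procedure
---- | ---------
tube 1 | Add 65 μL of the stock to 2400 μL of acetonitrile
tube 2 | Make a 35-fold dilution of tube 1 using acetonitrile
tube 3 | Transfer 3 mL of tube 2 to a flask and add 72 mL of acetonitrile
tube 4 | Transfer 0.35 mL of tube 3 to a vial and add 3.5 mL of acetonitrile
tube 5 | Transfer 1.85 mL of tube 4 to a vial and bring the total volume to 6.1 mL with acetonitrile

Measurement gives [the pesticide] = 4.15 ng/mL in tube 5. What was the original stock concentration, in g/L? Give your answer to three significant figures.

Step 1: 65 μL + 2400 μL = 2465 μL total → factor 2465/65 = 37.923
Step 2: 35-fold → factor 35
Step 3: 3 mL + 72 mL = 75 mL total → factor 75/3 = 25
Step 4: 0.35 mL + 3.5 mL = 3.85 mL total → factor 3.85/0.35 = 11
Step 5: 1.85 mL brought to 6.1 mL → factor 6.1/1.85 = 3.2973
Overall dilution factor = 37.923 × 35 × 25 × 11 × 3.2973 = 1.2035 × 10^6
Stock = 4.15 ng/mL × 1.2035 × 10^6 = 4.995 × 10^6 ng/mL = 4.99 g/L

4.99 g/L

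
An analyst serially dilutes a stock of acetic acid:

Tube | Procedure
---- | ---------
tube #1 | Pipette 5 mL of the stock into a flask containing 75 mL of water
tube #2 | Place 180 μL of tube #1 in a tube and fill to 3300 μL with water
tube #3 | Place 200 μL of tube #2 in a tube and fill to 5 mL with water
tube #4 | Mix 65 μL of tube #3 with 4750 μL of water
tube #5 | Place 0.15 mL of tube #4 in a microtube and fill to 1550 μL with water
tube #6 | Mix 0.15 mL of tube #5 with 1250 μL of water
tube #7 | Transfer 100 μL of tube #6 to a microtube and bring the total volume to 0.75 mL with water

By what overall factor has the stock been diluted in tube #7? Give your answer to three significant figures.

3.93 × 10^8

Step 1: 5 mL + 75 mL = 80 mL total → factor 80/5 = 16
Step 2: 180 μL brought to 3300 μL → factor 3300/180 = 18.333
Step 3: 200 μL brought to 5 mL → factor 5000/200 = 25
Step 4: 65 μL + 4750 μL = 4815 μL total → factor 4815/65 = 74.077
Step 5: 0.15 mL brought to 1550 μL → factor 1.55/0.15 = 10.333
Step 6: 0.15 mL + 1250 μL = 1.4 mL total → factor 1.4/0.15 = 9.3333
Step 7: 100 μL brought to 0.75 mL → factor 750/100 = 7.5
Overall dilution factor = 16 × 18.333 × 25 × 74.077 × 10.333 × 9.3333 × 7.5 = 3.9294 × 10^8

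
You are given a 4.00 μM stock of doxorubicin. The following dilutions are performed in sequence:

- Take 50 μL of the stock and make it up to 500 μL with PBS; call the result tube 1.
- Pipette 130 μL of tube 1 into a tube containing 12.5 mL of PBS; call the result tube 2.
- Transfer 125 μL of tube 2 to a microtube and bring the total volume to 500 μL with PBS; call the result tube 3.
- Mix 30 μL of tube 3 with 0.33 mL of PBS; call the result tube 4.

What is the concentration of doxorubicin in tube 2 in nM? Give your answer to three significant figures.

Step 1: 50 μL brought to 500 μL → factor 500/50 = 10
Step 2: 130 μL + 12.5 mL = 12630 μL total → factor 12630/130 = 97.154
Dilution factor through tube 2 = 10 × 97.154 = 971.54
[tube 2] = 4.00 μM / 971.54 = 0.004117 μM = 4.12 nM

4.12 nM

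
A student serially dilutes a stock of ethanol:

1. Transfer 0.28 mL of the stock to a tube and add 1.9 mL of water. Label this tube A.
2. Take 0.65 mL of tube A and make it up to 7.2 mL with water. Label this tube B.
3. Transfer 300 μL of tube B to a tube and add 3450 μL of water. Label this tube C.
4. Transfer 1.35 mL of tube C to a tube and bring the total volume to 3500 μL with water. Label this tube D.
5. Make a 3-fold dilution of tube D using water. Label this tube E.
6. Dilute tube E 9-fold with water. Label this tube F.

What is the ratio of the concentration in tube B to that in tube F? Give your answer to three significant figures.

Step 1: 0.28 mL + 1.9 mL = 2.18 mL total → factor 2.18/0.28 = 7.7857
Step 2: 0.65 mL brought to 7.2 mL → factor 7.2/0.65 = 11.077
Step 3: 300 μL + 3450 μL = 3750 μL total → factor 3750/300 = 12.5
Step 4: 1.35 mL brought to 3500 μL → factor 3.5/1.35 = 2.5926
Step 5: 3-fold → factor 3
Step 6: 9-fold → factor 9
Dilution factor to tube B = 86.242; to tube F = 75462
[tube B]/[tube F] = (factor to tube F)/(factor to tube B) = 75462/86.242 = 875

875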